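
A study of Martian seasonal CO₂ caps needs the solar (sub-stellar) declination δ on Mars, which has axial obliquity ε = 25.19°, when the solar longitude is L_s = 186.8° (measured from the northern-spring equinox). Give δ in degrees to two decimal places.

sin δ = sin ε · sin L_s = sin 25.19° × sin 186.8° = -0.050395.
δ = arcsin(-0.050395) = -2.89°.

δ = -2.89°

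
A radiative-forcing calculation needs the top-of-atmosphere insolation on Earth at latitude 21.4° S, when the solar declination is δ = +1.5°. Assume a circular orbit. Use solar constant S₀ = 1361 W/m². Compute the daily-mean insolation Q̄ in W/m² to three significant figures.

cos H₀ = −tan(-21.4°) tan(+1.500°) = 0.0103, H₀ = 1.5605 rad.
Bracket: H₀ sin φ sin δ + cos φ cos δ sin H₀ = 1.5605×-0.36488×0.02618 + 0.93106×0.99966×0.99995 = -0.014907 + 0.930697 = 0.915790.
Q̄ = (S₀/π) × [bracket] = (1361/π) × 0.915790 = 396.7 W/m².

Q̄ ≈ 397 W/m²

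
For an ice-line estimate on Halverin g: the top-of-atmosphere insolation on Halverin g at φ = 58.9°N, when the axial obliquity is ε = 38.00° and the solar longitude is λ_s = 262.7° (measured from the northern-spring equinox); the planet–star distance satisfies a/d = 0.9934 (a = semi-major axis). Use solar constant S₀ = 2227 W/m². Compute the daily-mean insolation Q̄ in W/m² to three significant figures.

Q̄ ≈ 0.00 W/m²

Solar declination: sin δ = sin ε · sin λ_s = sin 38.00° × sin 262.7° = -0.61067, so δ = -37.638°.
cos H₀ = −tan(+58.9°) tan(-37.638°) = 1.2784 ≥ 1 ⇒ polar night, H₀ = 0 and Q̄ = 0.
Inverse-square distance factor (a/d)² = 0.9934² = 0.986844.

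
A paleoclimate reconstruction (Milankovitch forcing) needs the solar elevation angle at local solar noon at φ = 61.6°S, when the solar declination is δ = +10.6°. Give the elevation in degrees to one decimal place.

17.8°

At local noon the hour angle is zero, so the zenith angle equals |φ − δ| = |-61.6° − (+10.600°)| = 72.200°.
Elevation = 90° − 72.200° = 17.8°.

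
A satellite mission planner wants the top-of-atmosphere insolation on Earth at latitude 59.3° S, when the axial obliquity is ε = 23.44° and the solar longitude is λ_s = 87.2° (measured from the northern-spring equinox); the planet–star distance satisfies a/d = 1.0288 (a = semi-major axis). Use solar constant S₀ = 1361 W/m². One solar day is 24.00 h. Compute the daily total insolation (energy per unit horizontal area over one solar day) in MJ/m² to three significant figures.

2.50 MJ/m²

Solar declination: sin δ = sin ε · sin λ_s = sin 23.44° × sin 87.2° = 0.39731, so δ = +23.410°.
cos H₀ = −tan(-59.3°) tan(+23.410°) = 0.7292, H₀ = 0.7537 rad.
Bracket: H₀ sin φ sin δ + cos φ cos δ sin H₀ = 0.7537×-0.85985×0.39731 + 0.51054×0.91768×0.68433 = -0.257484 + 0.320617 = 0.063133.
Inverse-square distance factor (a/d)² = 1.0288² = 1.058429.
Q̄ = (S₀/π) × 1.058429 × [bracket] = (1361/π) × 1.058429 × 0.063133 = 28.949 W/m².
Daily total = Q̄ × 24.00 h × 3600 s/h = 28.949 × 24.00 × 3600 / 10⁶ = 2.501 MJ/m².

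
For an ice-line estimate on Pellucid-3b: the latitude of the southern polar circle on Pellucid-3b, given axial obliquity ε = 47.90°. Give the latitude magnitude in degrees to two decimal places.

42.10°

The polar circle is the lowest latitude that experiences at least one full rotation of continuous darkness at the northern-summer solstice; it lies at |φ| = 90° − ε = 90° − 47.90° = 42.10°.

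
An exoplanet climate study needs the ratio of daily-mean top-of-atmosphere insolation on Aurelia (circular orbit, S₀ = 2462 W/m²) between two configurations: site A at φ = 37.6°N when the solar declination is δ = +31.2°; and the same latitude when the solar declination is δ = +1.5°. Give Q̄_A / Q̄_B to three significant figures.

— Configuration A (φ=+37.6°):
cos H₀ = −tan(+37.6°) tan(+31.200°) = -0.4664, H₀ = 2.0560 rad.
Bracket: H₀ sin φ sin δ + cos φ cos δ sin H₀ = 2.0560×0.61015×0.51803 + 0.79229×0.85536×0.88458 = 0.649852 + 0.599474 = 1.249326.
Q̄ = (S₀/π) × [bracket] = (2462/π) × 1.249326 = 979.07 W/m².
— Configuration B (φ=+37.6°):
cos H₀ = −tan(+37.6°) tan(+1.500°) = -0.0202, H₀ = 1.5910 rad.
Bracket: H₀ sin φ sin δ + cos φ cos δ sin H₀ = 1.5910×0.61015×0.02618 + 0.79229×0.99966×0.99980 = 0.025414 + 0.791862 = 0.817276.
Q̄ = (S₀/π) × [bracket] = (2462/π) × 0.817276 = 640.48 W/m².
Ratio Q̄_A / Q̄_B = 979.07 / 640.48 = 1.529.

Q̄_A / Q̄_B ≈ 1.53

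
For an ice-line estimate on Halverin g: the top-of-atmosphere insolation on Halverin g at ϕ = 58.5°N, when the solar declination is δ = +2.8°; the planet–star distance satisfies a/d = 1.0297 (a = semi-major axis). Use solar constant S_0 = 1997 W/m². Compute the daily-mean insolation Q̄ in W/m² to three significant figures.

Q̄ ≈ 397 W/m²

cos h₀ = −tan(+58.5°) tan(+2.800°) = -0.0798, h₀ = 1.6507 rad.
Bracket: h₀ sin ϕ sin δ + cos ϕ cos δ sin h₀ = 1.6507×0.85264×0.04885 + 0.52250×0.99881×0.99681 = 0.068754 + 0.520213 = 0.588967.
Inverse-square distance factor (a/d)² = 1.0297² = 1.060282.
Q̄ = (S_0/π) × 1.060282 × [bracket] = (1997/π) × 1.060282 × 0.588967 = 397.0 W/m².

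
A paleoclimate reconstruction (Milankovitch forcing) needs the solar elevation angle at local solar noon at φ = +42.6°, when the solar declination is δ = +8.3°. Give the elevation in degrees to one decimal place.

55.7°

At local noon the hour angle is zero, so the zenith angle equals |φ − δ| = |+42.6° − (+8.300°)| = 34.300°.
Elevation = 90° − 34.300° = 55.7°.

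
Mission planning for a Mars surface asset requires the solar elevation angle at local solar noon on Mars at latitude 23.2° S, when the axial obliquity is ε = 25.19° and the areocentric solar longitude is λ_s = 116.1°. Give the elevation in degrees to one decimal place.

44.3°

sin δ = sin 25.19° × sin 116.1° = 0.38222, so δ = +22.471°.
At local noon the hour angle is zero, so the zenith angle equals |φ − δ| = |-23.2° − (+22.471°)| = 45.671°.
Elevation = 90° − 45.671° = 44.3°.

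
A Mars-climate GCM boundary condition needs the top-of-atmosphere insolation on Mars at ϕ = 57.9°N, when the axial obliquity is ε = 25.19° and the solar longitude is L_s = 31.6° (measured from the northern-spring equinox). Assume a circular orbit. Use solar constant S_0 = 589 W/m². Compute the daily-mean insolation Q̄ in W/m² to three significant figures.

Solar declination: sin δ = sin ε · sin L_s = sin 25.19° × sin 31.6° = 0.22302, so δ = +12.886°.
cos h₀ = −tan(+57.9°) tan(+12.886°) = -0.3647, h₀ = 1.9441 rad.
Bracket: h₀ sin ϕ sin δ + cos ϕ cos δ sin h₀ = 1.9441×0.84712×0.22302 + 0.53140×0.97481×0.93112 = 0.367289 + 0.482333 = 0.849622.
Q̄ = (S_0/π) × [bracket] = (589/π) × 0.849622 = 159.3 W/m².

Q̄ ≈ 159 W/m²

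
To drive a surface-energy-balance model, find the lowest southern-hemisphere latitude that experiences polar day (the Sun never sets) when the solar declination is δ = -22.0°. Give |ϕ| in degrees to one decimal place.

|ϕ| = 68.0°

Polar day requires cos h₀ = −tan ϕ tan δ ≤ −1, i.e. tan ϕ tan δ ≥ 1.
The boundary is |tan ϕ| · |tan δ| = 1, so |ϕ| = 90° − |δ| = 90° − 22.0° = 68.0° in the southern hemisphere.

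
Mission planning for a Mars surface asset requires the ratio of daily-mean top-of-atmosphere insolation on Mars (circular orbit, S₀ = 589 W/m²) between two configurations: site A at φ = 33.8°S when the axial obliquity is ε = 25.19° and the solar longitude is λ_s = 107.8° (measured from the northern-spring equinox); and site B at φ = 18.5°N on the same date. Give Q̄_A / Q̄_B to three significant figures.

Q̄_A / Q̄_B ≈ 0.407

— Configuration A (φ=-33.8°):
Solar declination: sin δ = sin ε · sin λ_s = sin 25.19° × sin 107.8° = 0.40525, so δ = +23.907°.
cos H₀ = −tan(-33.8°) tan(+23.907°) = 0.2967, H₀ = 1.2695 rad.
Bracket: H₀ sin φ sin δ + cos φ cos δ sin H₀ = 1.2695×-0.55630×0.40525 + 0.83098×0.91421×0.95496 = -0.286197 + 0.725474 = 0.439277.
Q̄ = (S₀/π) × [bracket] = (589/π) × 0.439277 = 82.358 W/m².
— Configuration B (φ=+18.5°):
cos H₀ = −tan(+18.5°) tan(+23.907°) = -0.1483, H₀ = 1.7197 rad.
Bracket: H₀ sin φ sin δ + cos φ cos δ sin H₀ = 1.7197×0.31730×0.40525 + 0.94832×0.91421×0.98894 = 0.221129 + 0.857375 = 1.078504.
Q̄ = (S₀/π) × [bracket] = (589/π) × 1.078504 = 202.20 W/m².
Ratio Q̄_A / Q̄_B = 82.358 / 202.20 = 0.4073.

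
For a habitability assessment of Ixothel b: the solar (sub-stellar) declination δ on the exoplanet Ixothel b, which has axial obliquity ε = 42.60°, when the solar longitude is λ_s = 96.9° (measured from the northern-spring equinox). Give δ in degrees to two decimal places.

δ = +42.22°

sin δ = sin ε · sin λ_s = sin 42.60° × sin 96.9° = 0.671974.
δ = arcsin(0.671974) = +42.22°.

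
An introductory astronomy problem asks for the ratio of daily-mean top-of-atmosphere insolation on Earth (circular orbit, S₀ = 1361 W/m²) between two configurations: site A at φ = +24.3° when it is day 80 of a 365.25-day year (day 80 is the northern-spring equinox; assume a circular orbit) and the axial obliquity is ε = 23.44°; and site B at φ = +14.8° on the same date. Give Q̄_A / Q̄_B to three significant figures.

Q̄_A / Q̄_B ≈ 0.943

— Configuration A (φ=+24.3°):
Solar longitude: λ_s = 360° × (80 − 80)/365.25 = 0.000°.
sin δ = sin 23.44° × sin 0.000° = 0.00000, so δ = +0.000°.
cos H₀ = −tan(+24.3°) tan(+0.000°) = -0.0000, H₀ = 1.5708 rad.
Bracket: H₀ sin φ sin δ + cos φ cos δ sin H₀ = 1.5708×0.41151×0.00000 + 0.91140×1.00000×1.00000 = 0.000000 + 0.911400 = 0.911400.
Q̄ = (S₀/π) × [bracket] = (1361/π) × 0.911400 = 394.84 W/m².
— Configuration B (φ=+14.8°):
cos H₀ = −tan(+14.8°) tan(+0.000°) = -0.0000, H₀ = 1.5708 rad.
Bracket: H₀ sin φ sin δ + cos φ cos δ sin H₀ = 1.5708×0.25545×0.00000 + 0.96682×1.00000×1.00000 = 0.000000 + 0.966820 = 0.966820.
Q̄ = (S₀/π) × [bracket] = (1361/π) × 0.966820 = 418.85 W/m².
Ratio Q̄_A / Q̄_B = 394.84 / 418.85 = 0.9427.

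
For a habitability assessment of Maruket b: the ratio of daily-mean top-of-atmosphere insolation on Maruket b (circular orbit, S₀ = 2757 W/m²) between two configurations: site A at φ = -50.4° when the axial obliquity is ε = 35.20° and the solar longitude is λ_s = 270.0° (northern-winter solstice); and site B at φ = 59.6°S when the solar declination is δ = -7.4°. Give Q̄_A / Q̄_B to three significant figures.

Q̄_A / Q̄_B ≈ 2.07

— Configuration A (φ=-50.4°):
Solar declination: sin δ = sin ε · sin λ_s = sin 35.20° × sin 270.0° = -0.57643, so δ = -35.200°.
cos H₀ = −tan(-50.4°) tan(-35.200°) = -0.8527, H₀ = 2.5919 rad.
Bracket: H₀ sin φ sin δ + cos φ cos δ sin H₀ = 2.5919×-0.77051×-0.57643 + 0.63742×0.81714×0.52239 = 1.151180 + 0.272093 = 1.423273.
Q̄ = (S₀/π) × [bracket] = (2757/π) × 1.423273 = 1249.0 W/m².
— Configuration B (φ=-59.6°):
cos H₀ = −tan(-59.6°) tan(-7.400°) = -0.2214, H₀ = 1.7940 rad.
Bracket: H₀ sin φ sin δ + cos φ cos δ sin H₀ = 1.7940×-0.86251×-0.12880 + 0.50603×0.99167×0.97519 = 0.199298 + 0.489365 = 0.688663.
Q̄ = (S₀/π) × [bracket] = (2757/π) × 0.688663 = 604.36 W/m².
Ratio Q̄_A / Q̄_B = 1249.0 / 604.36 = 2.067.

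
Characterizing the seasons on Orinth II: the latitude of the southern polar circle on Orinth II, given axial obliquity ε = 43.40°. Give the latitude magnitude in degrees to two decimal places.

46.60°

The polar circle is the lowest latitude that experiences at least one full rotation of continuous darkness at the northern-summer solstice; it lies at |φ| = 90° − ε = 90° − 43.40° = 46.60°.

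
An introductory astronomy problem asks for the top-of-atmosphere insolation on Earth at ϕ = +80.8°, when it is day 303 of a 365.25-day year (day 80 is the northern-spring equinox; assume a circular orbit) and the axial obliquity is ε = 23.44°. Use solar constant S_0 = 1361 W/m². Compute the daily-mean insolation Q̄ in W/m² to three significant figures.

Q̄ ≈ 0.00 W/m²

Solar longitude: L_s = 360° × (303 − 80)/365.25 = 219.795°.
sin δ = sin 23.44° × sin 219.795° = -0.25460, so δ = -14.750°.
cos h₀ = −tan(+80.8°) tan(-14.750°) = 1.6255 ≥ 1 ⇒ polar night, h₀ = 0 and Q̄ = 0.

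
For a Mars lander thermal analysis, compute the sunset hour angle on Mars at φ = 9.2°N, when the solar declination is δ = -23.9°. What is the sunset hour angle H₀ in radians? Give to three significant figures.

cos H₀ = −tan φ · tan δ = −tan(+9.2°) × tan(-23.900°) = 0.0718, so H₀ = 1.4990 rad = 85.88°.

H₀ = 1.50 rad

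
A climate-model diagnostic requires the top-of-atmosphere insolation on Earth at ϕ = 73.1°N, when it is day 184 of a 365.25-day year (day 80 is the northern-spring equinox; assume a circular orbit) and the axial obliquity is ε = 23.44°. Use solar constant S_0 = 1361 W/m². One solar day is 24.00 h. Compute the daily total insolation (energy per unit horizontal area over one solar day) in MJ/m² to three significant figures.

Solar longitude: L_s = 360° × (184 − 80)/365.25 = 102.505°.
sin δ = sin 23.44° × sin 102.505° = 0.38835, so δ = +22.852°.
cos h₀ = −tan(+73.1°) tan(+22.852°) = -1.3871 ≤ −1 ⇒ polar day, h₀ = π.
Bracket: h₀ sin ϕ sin δ + cos ϕ cos δ sin h₀ = 3.1416×0.95681×0.38835 + 0.29070×0.92151×0.00000 = 1.167347 + 0.000000 = 1.167347.
Q̄ = (S_0/π) × [bracket] = (1361/π) × 1.167347 = 505.72 W/m².
Daily total = Q̄ × 24.00 h × 3600 s/h = 505.72 × 24.00 × 3600 / 10⁶ = 43.69 MJ/m².

43.7 MJ/m²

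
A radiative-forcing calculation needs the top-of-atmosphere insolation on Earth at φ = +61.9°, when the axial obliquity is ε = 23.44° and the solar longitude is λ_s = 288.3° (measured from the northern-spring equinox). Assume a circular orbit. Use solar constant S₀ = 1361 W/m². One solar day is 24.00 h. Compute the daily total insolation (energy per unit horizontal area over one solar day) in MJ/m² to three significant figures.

Solar declination: sin δ = sin ε · sin λ_s = sin 23.44° × sin 288.3° = -0.37767, so δ = -22.189°.
cos H₀ = −tan(+61.9°) tan(-22.189°) = 0.7639, H₀ = 0.7015 rad.
Bracket: H₀ sin φ sin δ + cos φ cos δ sin H₀ = 0.7015×0.88213×-0.37767 + 0.47101×0.92594×0.64535 = -0.233708 + 0.281455 = 0.047747.
Q̄ = (S₀/π) × [bracket] = (1361/π) × 0.047747 = 20.685 W/m².
Daily total = Q̄ × 24.00 h × 3600 s/h = 20.685 × 24.00 × 3600 / 10⁶ = 1.787 MJ/m².

1.79 MJ/m²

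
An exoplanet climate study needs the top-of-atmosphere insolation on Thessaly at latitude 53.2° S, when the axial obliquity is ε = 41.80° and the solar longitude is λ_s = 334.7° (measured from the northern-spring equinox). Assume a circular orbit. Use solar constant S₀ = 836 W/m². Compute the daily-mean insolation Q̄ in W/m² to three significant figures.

Solar declination: sin δ = sin ε · sin λ_s = sin 41.80° × sin 334.7° = -0.28485, so δ = -16.550°.
cos H₀ = −tan(-53.2°) tan(-16.550°) = -0.3972, H₀ = 1.9793 rad.
Bracket: H₀ sin φ sin δ + cos φ cos δ sin H₀ = 1.9793×-0.80073×-0.28485 + 0.59902×0.95857×0.91772 = 0.451454 + 0.526957 = 0.978411.
Q̄ = (S₀/π) × [bracket] = (836/π) × 0.978411 = 260.4 W/m².

Q̄ ≈ 260 W/m²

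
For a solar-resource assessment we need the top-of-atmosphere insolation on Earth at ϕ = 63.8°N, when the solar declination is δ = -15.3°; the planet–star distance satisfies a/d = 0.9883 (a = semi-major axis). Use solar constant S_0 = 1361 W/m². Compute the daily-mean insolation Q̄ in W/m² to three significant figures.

cos h₀ = −tan(+63.8°) tan(-15.300°) = 0.5560, h₀ = 0.9813 rad.
Bracket: h₀ sin ϕ sin δ + cos ϕ cos δ sin h₀ = 0.9813×0.89726×-0.26387 + 0.44151×0.96456×0.83121 = -0.232333 + 0.353981 = 0.121648.
Inverse-square distance factor (a/d)² = 0.9883² = 0.976737.
Q̄ = (S_0/π) × 0.976737 × [bracket] = (1361/π) × 0.976737 × 0.121648 = 51.47 W/m².

Q̄ ≈ 51.5 W/m²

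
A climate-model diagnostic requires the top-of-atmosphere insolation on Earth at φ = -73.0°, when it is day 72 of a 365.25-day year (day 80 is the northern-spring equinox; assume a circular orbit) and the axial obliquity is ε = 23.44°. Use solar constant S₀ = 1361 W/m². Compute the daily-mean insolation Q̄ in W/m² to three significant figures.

Q̄ ≈ 164 W/m²

Solar longitude: λ_s = 360° × (72 − 80)/365.25 = -7.885°, i.e. -7.885° + 360° = 352.115°.
sin δ = sin 23.44° × sin 352.115° = -0.05457, so δ = -3.128°.
cos H₀ = −tan(-73.0°) tan(-3.128°) = -0.1788, H₀ = 1.7505 rad.
Bracket: H₀ sin φ sin δ + cos φ cos δ sin H₀ = 1.7505×-0.95630×-0.05457 + 0.29237×0.99851×0.98389 = 0.091350 + 0.287231 = 0.378581.
Q̄ = (S₀/π) × [bracket] = (1361/π) × 0.378581 = 164.0 W/m².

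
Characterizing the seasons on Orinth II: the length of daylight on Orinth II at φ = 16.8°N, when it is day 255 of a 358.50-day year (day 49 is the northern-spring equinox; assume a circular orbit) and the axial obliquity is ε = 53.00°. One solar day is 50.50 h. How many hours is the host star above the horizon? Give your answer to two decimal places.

Solar longitude: λ_s = 360° × (255 − 49)/358.50 = 206.862°.
sin δ = sin 53.00° × sin 206.862° = -0.36086, so δ = -21.153°.
cos H₀ = −tan φ · tan δ = −tan(+16.8°) × tan(-21.153°) = 0.1168, so H₀ = 1.4537 rad = 83.29°.
Daylight = 2H₀/(2π) × 50.50 h = (1.4537/π) × 50.50 = 23.37 h.

23.37 h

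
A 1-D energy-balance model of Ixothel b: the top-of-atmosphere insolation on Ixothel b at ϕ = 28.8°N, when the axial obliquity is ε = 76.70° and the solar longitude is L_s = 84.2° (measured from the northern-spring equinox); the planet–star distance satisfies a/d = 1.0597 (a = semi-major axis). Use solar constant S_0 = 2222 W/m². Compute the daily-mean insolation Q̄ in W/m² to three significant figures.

Q̄ ≈ 1.16e+03 W/m²

Solar declination: sin δ = sin ε · sin L_s = sin 76.70° × sin 84.2° = 0.96820, so δ = +75.511°.
cos h₀ = −tan(+28.8°) tan(+75.511°) = -2.1275 ≤ −1 ⇒ polar day, h₀ = π.
Bracket: h₀ sin ϕ sin δ + cos ϕ cos δ sin h₀ = 3.1416×0.48175×0.96820 + 0.87631×0.25019×0.00000 = 1.465338 + 0.000000 = 1.465338.
Inverse-square distance factor (a/d)² = 1.0597² = 1.122964.
Q̄ = (S_0/π) × 1.122964 × [bracket] = (2222/π) × 1.122964 × 1.465338 = 1164 W/m².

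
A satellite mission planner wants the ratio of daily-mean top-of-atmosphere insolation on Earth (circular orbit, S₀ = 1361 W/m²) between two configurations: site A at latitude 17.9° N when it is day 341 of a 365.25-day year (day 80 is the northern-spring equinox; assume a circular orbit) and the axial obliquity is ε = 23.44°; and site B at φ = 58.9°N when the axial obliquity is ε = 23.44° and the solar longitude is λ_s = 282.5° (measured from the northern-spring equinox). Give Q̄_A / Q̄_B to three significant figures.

— Configuration A (φ=+17.9°):
Solar longitude: λ_s = 360° × (341 − 80)/365.25 = 257.248°.
sin δ = sin 23.44° × sin 257.248° = -0.38798, so δ = -22.829°.
cos H₀ = −tan(+17.9°) tan(-22.829°) = 0.1360, H₀ = 1.4344 rad.
Bracket: H₀ sin φ sin δ + cos φ cos δ sin H₀ = 1.4344×0.30736×-0.38798 + 0.95159×0.92167×0.99071 = -0.171052 + 0.868904 = 0.697852.
Q̄ = (S₀/π) × [bracket] = (1361/π) × 0.697852 = 302.32 W/m².
— Configuration B (φ=+58.9°):
Solar declination: sin δ = sin ε · sin λ_s = sin 23.44° × sin 282.5° = -0.38836, so δ = -22.852°.
cos H₀ = −tan(+58.9°) tan(-22.852°) = 0.6986, H₀ = 0.7973 rad.
Bracket: H₀ sin φ sin δ + cos φ cos δ sin H₀ = 0.7973×0.85627×-0.38836 + 0.51653×0.92151×0.71549 = -0.265135 + 0.340564 = 0.075429.
Q̄ = (S₀/π) × [bracket] = (1361/π) × 0.075429 = 32.677 W/m².
Ratio Q̄_A / Q̄_B = 302.32 / 32.677 = 9.252.

Q̄_A / Q̄_B ≈ 9.25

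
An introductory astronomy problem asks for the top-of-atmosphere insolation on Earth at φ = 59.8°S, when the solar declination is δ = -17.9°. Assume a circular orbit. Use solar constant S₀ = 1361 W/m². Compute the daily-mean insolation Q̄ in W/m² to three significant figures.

Q̄ ≈ 421 W/m²

cos H₀ = −tan(-59.8°) tan(-17.900°) = -0.5550, H₀ = 2.1591 rad.
Bracket: H₀ sin φ sin δ + cos φ cos δ sin H₀ = 2.1591×-0.86427×-0.30736 + 0.50302×0.95159×0.83188 = 0.573548 + 0.398195 = 0.971743.
Q̄ = (S₀/π) × [bracket] = (1361/π) × 0.971743 = 421.0 W/m².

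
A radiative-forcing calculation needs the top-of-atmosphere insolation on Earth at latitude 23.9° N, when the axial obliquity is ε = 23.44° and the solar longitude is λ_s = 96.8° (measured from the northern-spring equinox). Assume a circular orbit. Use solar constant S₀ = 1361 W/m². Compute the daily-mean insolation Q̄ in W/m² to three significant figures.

Solar declination: sin δ = sin ε · sin λ_s = sin 23.44° × sin 96.8° = 0.39499, so δ = +23.265°.
cos H₀ = −tan(+23.9°) tan(+23.265°) = -0.1905, H₀ = 1.7625 rad.
Bracket: H₀ sin φ sin δ + cos φ cos δ sin H₀ = 1.7625×0.40514×0.39499 + 0.91425×0.91869×0.98168 = 0.282046 + 0.824525 = 1.106571.
Q̄ = (S₀/π) × [bracket] = (1361/π) × 1.106571 = 479.4 W/m².

Q̄ ≈ 479 W/m²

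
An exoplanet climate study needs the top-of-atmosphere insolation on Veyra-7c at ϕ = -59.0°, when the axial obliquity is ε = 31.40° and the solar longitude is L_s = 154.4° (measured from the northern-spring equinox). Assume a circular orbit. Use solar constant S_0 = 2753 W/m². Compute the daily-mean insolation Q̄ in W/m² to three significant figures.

Q̄ ≈ 207 W/m²

Solar declination: sin δ = sin ε · sin L_s = sin 31.40° × sin 154.4° = 0.22512, so δ = +13.010°.
cos h₀ = −tan(-59.0°) tan(+13.010°) = 0.3845, h₀ = 1.1761 rad.
Bracket: h₀ sin ϕ sin δ + cos ϕ cos δ sin h₀ = 1.1761×-0.85717×0.22512 + 0.51504×0.97433×0.92311 = -0.226947 + 0.463234 = 0.236287.
Q̄ = (S_0/π) × [bracket] = (2753/π) × 0.236287 = 207.1 W/m².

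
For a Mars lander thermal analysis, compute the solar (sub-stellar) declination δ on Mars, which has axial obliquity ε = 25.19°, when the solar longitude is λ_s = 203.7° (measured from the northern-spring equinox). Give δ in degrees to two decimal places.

sin δ = sin ε · sin λ_s = sin 25.19° × sin 203.7° = -0.171078.
δ = arcsin(-0.171078) = -9.85°.

δ = -9.85°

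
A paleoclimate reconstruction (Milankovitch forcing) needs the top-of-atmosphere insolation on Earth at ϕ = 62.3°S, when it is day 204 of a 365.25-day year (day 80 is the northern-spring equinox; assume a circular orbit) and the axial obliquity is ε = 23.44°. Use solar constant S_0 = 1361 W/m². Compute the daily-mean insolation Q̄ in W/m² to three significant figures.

Q̄ ≈ 32.8 W/m²

Solar longitude: L_s = 360° × (204 − 80)/365.25 = 122.218°.
sin δ = sin 23.44° × sin 122.218° = 0.33654, so δ = +19.666°.
cos h₀ = −tan(-62.3°) tan(+19.666°) = 0.6807, h₀ = 0.8220 rad.
Bracket: h₀ sin ϕ sin δ + cos ϕ cos δ sin h₀ = 0.8220×-0.88539×0.33654 + 0.46484×0.94167×0.73254 = -0.244931 + 0.320652 = 0.075721.
Q̄ = (S_0/π) × [bracket] = (1361/π) × 0.075721 = 32.80 W/m².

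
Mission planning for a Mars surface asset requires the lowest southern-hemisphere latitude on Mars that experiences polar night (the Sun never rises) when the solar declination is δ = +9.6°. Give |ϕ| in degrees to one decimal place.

|ϕ| = 80.4°

Polar night requires cos h₀ = −tan ϕ tan δ ≥ 1, i.e. tan ϕ tan δ ≤ −1.
The boundary is |tan ϕ| · |tan δ| = 1, so |ϕ| = 90° − |δ| = 90° − 9.6° = 80.4° in the southern hemisphere.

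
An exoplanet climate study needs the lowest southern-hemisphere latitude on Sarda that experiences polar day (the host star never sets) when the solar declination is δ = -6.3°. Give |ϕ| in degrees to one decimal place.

Polar day requires cos h₀ = −tan ϕ tan δ ≤ −1, i.e. tan ϕ tan δ ≥ 1.
The boundary is |tan ϕ| · |tan δ| = 1, so |ϕ| = 90° − |δ| = 90° − 6.3° = 83.7° in the southern hemisphere.

|ϕ| = 83.7°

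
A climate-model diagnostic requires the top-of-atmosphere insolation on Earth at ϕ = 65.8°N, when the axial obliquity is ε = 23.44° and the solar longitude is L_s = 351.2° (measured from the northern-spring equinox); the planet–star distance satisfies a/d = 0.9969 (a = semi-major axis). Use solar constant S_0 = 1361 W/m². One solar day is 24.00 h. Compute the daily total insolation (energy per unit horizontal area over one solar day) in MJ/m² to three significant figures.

12.1 MJ/m²

Solar declination: sin δ = sin ε · sin L_s = sin 23.44° × sin 351.2° = -0.06086, so δ = -3.489°.
cos h₀ = −tan(+65.8°) tan(-3.489°) = 0.1357, h₀ = 1.4347 rad.
Bracket: h₀ sin ϕ sin δ + cos ϕ cos δ sin h₀ = 1.4347×0.91212×-0.06086 + 0.40992×0.99815×0.99076 = -0.079643 + 0.405381 = 0.325738.
Inverse-square distance factor (a/d)² = 0.9969² = 0.993810.
Q̄ = (S_0/π) × 0.993810 × [bracket] = (1361/π) × 0.993810 × 0.325738 = 140.24 W/m².
Daily total = Q̄ × 24.00 h × 3600 s/h = 140.24 × 24.00 × 3600 / 10⁶ = 12.12 MJ/m².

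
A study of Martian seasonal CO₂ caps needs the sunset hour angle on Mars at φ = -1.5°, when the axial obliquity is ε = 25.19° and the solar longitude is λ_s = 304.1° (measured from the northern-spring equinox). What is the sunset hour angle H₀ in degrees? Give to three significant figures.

Solar declination: sin δ = sin ε · sin λ_s = sin 25.19° × sin 304.1° = -0.35244, so δ = -20.637°.
cos H₀ = −tan φ · tan δ = −tan(-1.5°) × tan(-20.637°) = -0.0099, so H₀ = 1.5807 rad = 90.57°.

H₀ = 90.6°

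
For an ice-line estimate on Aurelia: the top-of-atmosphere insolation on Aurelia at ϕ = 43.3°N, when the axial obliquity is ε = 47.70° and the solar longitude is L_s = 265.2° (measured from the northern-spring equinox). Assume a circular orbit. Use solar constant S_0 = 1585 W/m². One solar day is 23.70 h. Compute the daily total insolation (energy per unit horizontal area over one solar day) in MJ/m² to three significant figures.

0.00 MJ/m²

Solar declination: sin δ = sin ε · sin L_s = sin 47.70° × sin 265.2° = -0.73704, so δ = -47.480°.
cos h₀ = −tan(+43.3°) tan(-47.480°) = 1.0277 ≥ 1 ⇒ polar night, h₀ = 0 and Q̄ = 0.
Daily total = Q̄ × 23.70 h × 3600 s/h = 0.00 MJ/m².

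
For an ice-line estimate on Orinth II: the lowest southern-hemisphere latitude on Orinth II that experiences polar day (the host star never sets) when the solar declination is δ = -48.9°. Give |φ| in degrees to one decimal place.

|φ| = 41.1°

Polar day requires cos H₀ = −tan φ tan δ ≤ −1, i.e. tan φ tan δ ≥ 1.
The boundary is |tan φ| · |tan δ| = 1, so |φ| = 90° − |δ| = 90° − 48.9° = 41.1° in the southern hemisphere.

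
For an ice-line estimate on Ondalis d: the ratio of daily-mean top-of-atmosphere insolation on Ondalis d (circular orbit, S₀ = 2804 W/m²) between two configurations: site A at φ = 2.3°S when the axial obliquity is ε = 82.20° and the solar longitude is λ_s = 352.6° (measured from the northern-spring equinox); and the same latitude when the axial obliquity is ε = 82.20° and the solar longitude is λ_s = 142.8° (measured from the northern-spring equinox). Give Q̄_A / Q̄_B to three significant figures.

Q̄_A / Q̄_B ≈ 1.31

— Configuration A (φ=-2.3°):
Solar declination: sin δ = sin ε · sin λ_s = sin 82.20° × sin 352.6° = -0.12760, so δ = -7.331°.
cos H₀ = −tan(-2.3°) tan(-7.331°) = -0.0052, H₀ = 1.5760 rad.
Bracket: H₀ sin φ sin δ + cos φ cos δ sin H₀ = 1.5760×-0.04013×-0.12760 + 0.99919×0.99183×0.99999 = 0.008070 + 0.991017 = 0.999087.
Q̄ = (S₀/π) × [bracket] = (2804/π) × 0.999087 = 891.73 W/m².
— Configuration B (φ=-2.3°):
Solar declination: sin δ = sin ε · sin λ_s = sin 82.20° × sin 142.8° = 0.59901, so δ = +36.799°.
cos H₀ = −tan(-2.3°) tan(+36.799°) = 0.0300, H₀ = 1.5407 rad.
Bracket: H₀ sin φ sin δ + cos φ cos δ sin H₀ = 1.5407×-0.04013×0.59901 + 0.99919×0.80075×0.99955 = -0.037036 + 0.799741 = 0.762705.
Q̄ = (S₀/π) × [bracket] = (2804/π) × 0.762705 = 680.75 W/m².
Ratio Q̄_A / Q̄_B = 891.73 / 680.75 = 1.310.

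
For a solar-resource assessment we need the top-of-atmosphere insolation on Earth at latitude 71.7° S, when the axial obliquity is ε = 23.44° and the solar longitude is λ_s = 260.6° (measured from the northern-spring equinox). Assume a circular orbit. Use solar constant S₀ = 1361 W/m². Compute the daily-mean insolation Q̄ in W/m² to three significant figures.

Solar declination: sin δ = sin ε · sin λ_s = sin 23.44° × sin 260.6° = -0.39245, so δ = -23.107°.
cos H₀ = −tan(-71.7°) tan(-23.107°) = -1.2902 ≤ −1 ⇒ polar day, H₀ = π.
Bracket: H₀ sin φ sin δ + cos φ cos δ sin H₀ = 3.1416×-0.94943×-0.39245 + 0.31399×0.91977×0.00000 = 1.170572 + 0.000000 = 1.170572.
Q̄ = (S₀/π) × [bracket] = (1361/π) × 1.170572 = 507.1 W/m².

Q̄ ≈ 507 W/m²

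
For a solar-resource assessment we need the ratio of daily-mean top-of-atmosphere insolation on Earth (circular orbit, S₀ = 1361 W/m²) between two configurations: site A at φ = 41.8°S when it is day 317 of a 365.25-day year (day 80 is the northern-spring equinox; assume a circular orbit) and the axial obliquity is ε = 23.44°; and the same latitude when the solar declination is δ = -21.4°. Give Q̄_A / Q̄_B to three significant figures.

— Configuration A (φ=-41.8°):
Solar longitude: λ_s = 360° × (317 − 80)/365.25 = 233.593°.
sin δ = sin 23.44° × sin 233.593° = -0.32015, so δ = -18.672°.
cos H₀ = −tan(-41.8°) tan(-18.672°) = -0.3022, H₀ = 1.8777 rad.
Bracket: H₀ sin φ sin δ + cos φ cos δ sin H₀ = 1.8777×-0.66653×-0.32015 + 0.74548×0.94737×0.95326 = 0.400682 + 0.673235 = 1.073917.
Q̄ = (S₀/π) × [bracket] = (1361/π) × 1.073917 = 465.24 W/m².
— Configuration B (φ=-41.8°):
cos H₀ = −tan(-41.8°) tan(-21.400°) = -0.3504, H₀ = 1.9288 rad.
Bracket: H₀ sin φ sin δ + cos φ cos δ sin H₀ = 1.9288×-0.66653×-0.36488 + 0.74548×0.93106×0.93660 = 0.469091 + 0.650082 = 1.119173.
Q̄ = (S₀/π) × [bracket] = (1361/π) × 1.119173 = 484.85 W/m².
Ratio Q̄_A / Q̄_B = 465.24 / 484.85 = 0.9596.

Q̄_A / Q̄_B ≈ 0.960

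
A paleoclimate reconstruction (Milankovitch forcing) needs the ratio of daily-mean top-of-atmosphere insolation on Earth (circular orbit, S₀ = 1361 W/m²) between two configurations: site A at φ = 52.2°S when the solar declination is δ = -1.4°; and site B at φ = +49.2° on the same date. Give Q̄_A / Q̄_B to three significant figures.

— Configuration A (φ=-52.2°):
cos H₀ = −tan(-52.2°) tan(-1.400°) = -0.0315, H₀ = 1.6023 rad.
Bracket: H₀ sin φ sin δ + cos φ cos δ sin H₀ = 1.6023×-0.79016×-0.02443 + 0.61291×0.99970×0.99950 = 0.030930 + 0.612420 = 0.643350.
Q̄ = (S₀/π) × [bracket] = (1361/π) × 0.643350 = 278.71 W/m².
— Configuration B (φ=+49.2°):
cos H₀ = −tan(+49.2°) tan(-1.400°) = 0.0283, H₀ = 1.5425 rad.
Bracket: H₀ sin φ sin δ + cos φ cos δ sin H₀ = 1.5425×0.75700×-0.02443 + 0.65342×0.99970×0.99960 = -0.028526 + 0.652963 = 0.624437.
Q̄ = (S₀/π) × [bracket] = (1361/π) × 0.624437 = 270.52 W/m².
Ratio Q̄_A / Q̄_B = 278.71 / 270.52 = 1.030.

Q̄_A / Q̄_B ≈ 1.03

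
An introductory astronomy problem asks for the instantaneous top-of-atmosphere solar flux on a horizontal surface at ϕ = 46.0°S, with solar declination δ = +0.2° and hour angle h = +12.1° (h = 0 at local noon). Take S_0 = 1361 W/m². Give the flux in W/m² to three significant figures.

cos θ_z = sin ϕ sin δ + cos ϕ cos δ cos h = -0.002511 + 0.679221 = 0.676710.
Flux = S_0 · cos θ_z = 1361 × 0.676710 = 921.0 W/m².

921 W/m²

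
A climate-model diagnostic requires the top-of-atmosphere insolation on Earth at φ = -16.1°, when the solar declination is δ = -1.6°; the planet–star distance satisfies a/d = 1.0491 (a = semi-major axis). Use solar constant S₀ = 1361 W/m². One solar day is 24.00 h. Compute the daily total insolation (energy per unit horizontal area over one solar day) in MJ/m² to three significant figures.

cos H₀ = −tan(-16.1°) tan(-1.600°) = -0.0081, H₀ = 1.5789 rad.
Bracket: H₀ sin φ sin δ + cos φ cos δ sin H₀ = 1.5789×-0.27731×-0.02792 + 0.96078×0.99961×0.99997 = 0.012225 + 0.960376 = 0.972601.
Inverse-square distance factor (a/d)² = 1.0491² = 1.100611.
Q̄ = (S₀/π) × 1.100611 × [bracket] = (1361/π) × 1.100611 × 0.972601 = 463.74 W/m².
Daily total = Q̄ × 24.00 h × 3600 s/h = 463.74 × 24.00 × 3600 / 10⁶ = 40.07 MJ/m².

40.1 MJ/m²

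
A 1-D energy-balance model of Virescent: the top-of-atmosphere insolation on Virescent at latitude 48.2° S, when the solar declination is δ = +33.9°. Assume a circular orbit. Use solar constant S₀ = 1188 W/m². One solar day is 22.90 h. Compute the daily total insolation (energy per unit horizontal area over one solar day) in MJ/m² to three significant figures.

2.04 MJ/m²

cos H₀ = −tan(-48.2°) tan(+33.900°) = 0.7516, H₀ = 0.7204 rad.
Bracket: H₀ sin φ sin δ + cos φ cos δ sin H₀ = 0.7204×-0.74548×0.55775 + 0.66653×0.83001×0.65966 = -0.299536 + 0.364941 = 0.065405.
Q̄ = (S₀/π) × [bracket] = (1188/π) × 0.065405 = 24.733 W/m².
Daily total = Q̄ × 22.90 h × 3600 s/h = 24.733 × 22.90 × 3600 / 10⁶ = 2.039 MJ/m².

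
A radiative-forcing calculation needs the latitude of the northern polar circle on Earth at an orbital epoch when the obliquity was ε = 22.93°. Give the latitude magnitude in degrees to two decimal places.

The polar circle is the lowest latitude that experiences at least one full rotation of continuous daylight at the northern-summer solstice; it lies at |ϕ| = 90° − ε = 90° − 22.93° = 67.07°.

67.07°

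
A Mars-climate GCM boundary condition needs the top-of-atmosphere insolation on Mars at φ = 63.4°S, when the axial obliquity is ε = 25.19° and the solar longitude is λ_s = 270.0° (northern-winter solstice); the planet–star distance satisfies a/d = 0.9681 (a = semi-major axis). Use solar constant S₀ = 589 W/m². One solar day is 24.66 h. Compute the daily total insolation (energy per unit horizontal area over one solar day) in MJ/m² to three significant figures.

Solar declination: sin δ = sin ε · sin λ_s = sin 25.19° × sin 270.0° = -0.42562, so δ = -25.190°.
cos H₀ = −tan(-63.4°) tan(-25.190°) = -0.9393, H₀ = 2.7913 rad.
Bracket: H₀ sin φ sin δ + cos φ cos δ sin H₀ = 2.7913×-0.89415×-0.42562 + 0.44776×0.90490×0.34318 = 1.062280 + 0.139049 = 1.201329.
Inverse-square distance factor (a/d)² = 0.9681² = 0.937218.
Q̄ = (S₀/π) × 0.937218 × [bracket] = (589/π) × 0.937218 × 1.201329 = 211.09 W/m².
Daily total = Q̄ × 24.66 h × 3600 s/h = 211.09 × 24.66 × 3600 / 10⁶ = 18.74 MJ/m².

18.7 MJ/m²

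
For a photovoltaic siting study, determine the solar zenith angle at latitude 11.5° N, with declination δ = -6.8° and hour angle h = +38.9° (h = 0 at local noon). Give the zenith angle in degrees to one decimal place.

cos θ_z = sin φ sin δ + cos φ cos δ cos h = -0.023606 + 0.757255 = 0.733649.
θ_z = arccos(0.733649) = 42.8°.

θ_z = 42.8°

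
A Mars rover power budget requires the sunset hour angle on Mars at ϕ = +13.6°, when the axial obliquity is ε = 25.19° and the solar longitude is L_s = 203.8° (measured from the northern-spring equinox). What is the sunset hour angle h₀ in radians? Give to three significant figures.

h₀ = 1.53 rad

Solar declination: sin δ = sin ε · sin L_s = sin 25.19° × sin 203.8° = -0.17176, so δ = -9.890°.
cos h₀ = −tan ϕ · tan δ = −tan(+13.6°) × tan(-9.890°) = 0.0422, so h₀ = 1.5286 rad = 87.58°.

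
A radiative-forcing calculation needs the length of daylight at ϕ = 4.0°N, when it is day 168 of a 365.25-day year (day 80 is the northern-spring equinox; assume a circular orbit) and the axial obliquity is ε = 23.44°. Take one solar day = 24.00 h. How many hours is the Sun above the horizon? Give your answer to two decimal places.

12.23 h

Solar longitude: L_s = 360° × (168 − 80)/365.25 = 86.735°.
sin δ = sin 23.44° × sin 86.735° = 0.39714, so δ = +23.400°.
cos h₀ = −tan ϕ · tan δ = −tan(+4.0°) × tan(+23.400°) = -0.0303, so h₀ = 1.6011 rad = 91.73°.
Daylight = 2h₀/(2π) × 24.00 h = (1.6011/π) × 24.00 = 12.23 h.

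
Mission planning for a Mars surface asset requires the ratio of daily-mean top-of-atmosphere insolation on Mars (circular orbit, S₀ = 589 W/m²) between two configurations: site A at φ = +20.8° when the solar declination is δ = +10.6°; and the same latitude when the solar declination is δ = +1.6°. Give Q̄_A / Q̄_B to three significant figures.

— Configuration A (φ=+20.8°):
cos H₀ = −tan(+20.8°) tan(+10.600°) = -0.0711, H₀ = 1.6419 rad.
Bracket: H₀ sin φ sin δ + cos φ cos δ sin H₀ = 1.6419×0.35511×0.18395 + 0.93483×0.98294×0.99747 = 0.107253 + 0.916557 = 1.023810.
Q̄ = (S₀/π) × [bracket] = (589/π) × 1.023810 = 191.95 W/m².
— Configuration B (φ=+20.8°):
cos H₀ = −tan(+20.8°) tan(+1.600°) = -0.0106, H₀ = 1.5814 rad.
Bracket: H₀ sin φ sin δ + cos φ cos δ sin H₀ = 1.5814×0.35511×0.02792 + 0.93483×0.99961×0.99994 = 0.015679 + 0.934409 = 0.950088.
Q̄ = (S₀/π) × [bracket] = (589/π) × 0.950088 = 178.13 W/m².
Ratio Q̄_A / Q̄_B = 191.95 / 178.13 = 1.078.

Q̄_A / Q̄_B ≈ 1.08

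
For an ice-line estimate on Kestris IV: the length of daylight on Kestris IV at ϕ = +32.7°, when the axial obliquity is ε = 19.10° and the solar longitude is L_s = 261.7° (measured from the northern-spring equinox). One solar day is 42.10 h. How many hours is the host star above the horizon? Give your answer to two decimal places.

18.08 h

Solar declination: sin δ = sin ε · sin L_s = sin 19.10° × sin 261.7° = -0.32379, so δ = -18.892°.
cos h₀ = −tan ϕ · tan δ = −tan(+32.7°) × tan(-18.892°) = 0.2197, so h₀ = 1.3493 rad = 77.31°.
Daylight = 2h₀/(2π) × 42.10 h = (1.3493/π) × 42.10 = 18.08 h.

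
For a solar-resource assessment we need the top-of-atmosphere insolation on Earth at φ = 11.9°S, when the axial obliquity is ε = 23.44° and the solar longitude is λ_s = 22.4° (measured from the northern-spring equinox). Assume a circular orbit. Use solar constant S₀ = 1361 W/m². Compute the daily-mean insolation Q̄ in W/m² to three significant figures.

Q̄ ≈ 398 W/m²

Solar declination: sin δ = sin ε · sin λ_s = sin 23.44° × sin 22.4° = 0.15159, so δ = +8.719°.
cos H₀ = −tan(-11.9°) tan(+8.719°) = 0.0323, H₀ = 1.5385 rad.
Bracket: H₀ sin φ sin δ + cos φ cos δ sin H₀ = 1.5385×-0.20620×0.15159 + 0.97851×0.98844×0.99948 = -0.048090 + 0.966695 = 0.918605.
Q̄ = (S₀/π) × [bracket] = (1361/π) × 0.918605 = 398.0 W/m².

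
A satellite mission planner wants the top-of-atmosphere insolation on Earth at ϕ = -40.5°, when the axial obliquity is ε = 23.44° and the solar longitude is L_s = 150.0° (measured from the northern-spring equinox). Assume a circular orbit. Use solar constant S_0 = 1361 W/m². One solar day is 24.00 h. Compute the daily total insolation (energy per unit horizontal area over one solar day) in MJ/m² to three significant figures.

20.7 MJ/m²

Solar declination: sin δ = sin ε · sin L_s = sin 23.44° × sin 150.0° = 0.19889, so δ = +11.472°.
cos h₀ = −tan(-40.5°) tan(+11.472°) = 0.1733, h₀ = 1.3966 rad.
Bracket: h₀ sin ϕ sin δ + cos ϕ cos δ sin h₀ = 1.3966×-0.64945×0.19889 + 0.76041×0.98002×0.98486 = -0.180398 + 0.733934 = 0.553536.
Q̄ = (S_0/π) × [bracket] = (1361/π) × 0.553536 = 239.80 W/m².
Daily total = Q̄ × 24.00 h × 3600 s/h = 239.80 × 24.00 × 3600 / 10⁶ = 20.72 MJ/m².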